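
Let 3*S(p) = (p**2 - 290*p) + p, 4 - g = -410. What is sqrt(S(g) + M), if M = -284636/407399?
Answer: sqrt(2862934594295486)/407399 ≈ 131.34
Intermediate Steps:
g = 414 (g = 4 - 1*(-410) = 4 + 410 = 414)
M = -284636/407399 (M = -284636*1/407399 = -284636/407399 ≈ -0.69867)
S(p) = -289*p/3 + p**2/3 (S(p) = ((p**2 - 290*p) + p)/3 = (p**2 - 289*p)/3 = -289*p/3 + p**2/3)
sqrt(S(g) + M) = sqrt((1/3)*414*(-289 + 414) - 284636/407399) = sqrt((1/3)*414*125 - 284636/407399) = sqrt(17250 - 284636/407399) = sqrt(7027348114/407399) = sqrt(2862934594295486)/407399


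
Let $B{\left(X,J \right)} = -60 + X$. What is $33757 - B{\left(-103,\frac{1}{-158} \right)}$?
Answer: $33920$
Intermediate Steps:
$33757 - B{\left(-103,\frac{1}{-158} \right)} = 33757 - \left(-60 - 103\right) = 33757 - -163 = 33757 + 163 = 33920$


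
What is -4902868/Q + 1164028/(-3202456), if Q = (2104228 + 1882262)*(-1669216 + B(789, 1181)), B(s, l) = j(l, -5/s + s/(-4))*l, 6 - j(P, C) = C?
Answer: -872093004514418254143/2399294593436865750790 ≈ -0.36348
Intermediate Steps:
j(P, C) = 6 - C
B(s, l) = l*(6 + 5/s + s/4) (B(s, l) = (6 - (-5/s + s/(-4)))*l = (6 - (-5/s + s*(-1/4)))*l = (6 - (-5/s - s/4))*l = (6 + (5/s + s/4))*l = (6 + 5/s + s/4)*l = l*(6 + 5/s + s/4))
Q = -2996818183839985/526 (Q = (2104228 + 1882262)*(-1669216 + (1/4)*1181*(20 + 789*(24 + 789))/789) = 3986490*(-1669216 + (1/4)*1181*(1/789)*(20 + 789*813)) = 3986490*(-1669216 + (1/4)*1181*(1/789)*(20 + 641457)) = 3986490*(-1669216 + (1/4)*1181*(1/789)*641477) = 3986490*(-1669216 + 757584337/3156) = 3986490*(-4510461359/3156) = -2996818183839985/526 ≈ -5.6974e+12)
-4902868/Q + 1164028/(-3202456) = -4902868/(-2996818183839985/526) + 1164028/(-3202456) = -4902868*(-526/2996818183839985) + 1164028*(-1/3202456) = 2578908568/2996818183839985 - 291007/800614 = -872093004514418254143/2399294593436865750790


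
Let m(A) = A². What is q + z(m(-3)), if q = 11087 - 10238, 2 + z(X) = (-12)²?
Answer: 991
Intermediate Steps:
z(X) = 142 (z(X) = -2 + (-12)² = -2 + 144 = 142)
q = 849
q + z(m(-3)) = 849 + 142 = 991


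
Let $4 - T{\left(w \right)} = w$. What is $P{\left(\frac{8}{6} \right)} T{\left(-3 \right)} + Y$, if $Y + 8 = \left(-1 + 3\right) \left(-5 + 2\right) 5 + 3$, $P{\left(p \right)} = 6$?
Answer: $7$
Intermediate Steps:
$Y = -35$ ($Y = -8 + \left(\left(-1 + 3\right) \left(-5 + 2\right) 5 + 3\right) = -8 + \left(2 \left(-3\right) 5 + 3\right) = -8 + \left(\left(-6\right) 5 + 3\right) = -8 + \left(-30 + 3\right) = -8 - 27 = -35$)
$T{\left(w \right)} = 4 - w$
$P{\left(\frac{8}{6} \right)} T{\left(-3 \right)} + Y = 6 \left(4 - -3\right) - 35 = 6 \left(4 + 3\right) - 35 = 6 \cdot 7 - 35 = 42 - 35 = 7$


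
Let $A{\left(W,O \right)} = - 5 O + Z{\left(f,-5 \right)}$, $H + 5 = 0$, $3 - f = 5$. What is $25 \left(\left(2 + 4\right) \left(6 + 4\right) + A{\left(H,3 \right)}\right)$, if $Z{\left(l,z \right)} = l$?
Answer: $1075$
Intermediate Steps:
$f = -2$ ($f = 3 - 5 = -2$)
$H = -5$ ($H = -5 + 0 = -5$)
$A{\left(W,O \right)} = -2 - 5 O$ ($A{\left(W,O \right)} = - 5 O - 2 = -2 - 5 O$)
$25 \left(\left(2 + 4\right) \left(6 + 4\right) + A{\left(H,3 \right)}\right) = 25 \left(\left(2 + 4\right) \left(6 + 4\right) - 17\right) = 25 \left(6 \cdot 10 - 17\right) = 25 \left(60 - 17\right) = 25 \cdot 43 = 1075$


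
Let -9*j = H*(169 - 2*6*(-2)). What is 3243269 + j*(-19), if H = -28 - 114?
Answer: 28668707/9 ≈ 3.1854e+6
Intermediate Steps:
H = -142
j = 27406/9 (j = -(-142)*(169 - 2*6*(-2))/9 = -(-142)*(169 - 12*(-2))/9 = -(-142)*(169 + 24)/9 = -(-142)*193/9 = -⅑*(-27406) = 27406/9 ≈ 3045.1)
3243269 + j*(-19) = 3243269 + (27406/9)*(-19) = 3243269 - 520714/9 = 28668707/9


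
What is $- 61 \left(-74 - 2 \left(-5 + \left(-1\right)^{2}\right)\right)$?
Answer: $4026$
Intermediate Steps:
$- 61 \left(-74 - 2 \left(-5 + \left(-1\right)^{2}\right)\right) = - 61 \left(-74 - 2 \left(-5 + 1\right)\right) = - 61 \left(-74 - -8\right) = - 61 \left(-74 + 8\right) = \left(-61\right) \left(-66\right) = 4026$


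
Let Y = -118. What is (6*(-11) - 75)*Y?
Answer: 16638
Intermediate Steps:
(6*(-11) - 75)*Y = (6*(-11) - 75)*(-118) = (-66 - 75)*(-118) = -141*(-118) = 16638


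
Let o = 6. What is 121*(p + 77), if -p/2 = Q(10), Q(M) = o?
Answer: 7865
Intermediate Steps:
Q(M) = 6
p = -12 (p = -2*6 = -12)
121*(p + 77) = 121*(-12 + 77) = 121*65 = 7865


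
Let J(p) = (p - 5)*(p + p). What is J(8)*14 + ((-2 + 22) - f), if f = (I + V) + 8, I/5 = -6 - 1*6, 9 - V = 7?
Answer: 742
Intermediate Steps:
J(p) = 2*p*(-5 + p) (J(p) = (-5 + p)*(2*p) = 2*p*(-5 + p))
V = 2 (V = 9 - 1*7 = 9 - 7 = 2)
I = -60 (I = 5*(-6 - 1*6) = 5*(-6 - 6) = 5*(-12) = -60)
f = -50 (f = (-60 + 2) + 8 = -58 + 8 = -50)
J(8)*14 + ((-2 + 22) - f) = (2*8*(-5 + 8))*14 + ((-2 + 22) - 1*(-50)) = (2*8*3)*14 + (20 + 50) = 48*14 + 70 = 672 + 70 = 742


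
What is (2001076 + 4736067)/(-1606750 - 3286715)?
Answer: -6737143/4893465 ≈ -1.3768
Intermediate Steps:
(2001076 + 4736067)/(-1606750 - 3286715) = 6737143/(-4893465) = 6737143*(-1/4893465) = -6737143/4893465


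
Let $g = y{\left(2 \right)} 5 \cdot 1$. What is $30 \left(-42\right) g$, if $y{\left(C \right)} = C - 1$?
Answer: $-6300$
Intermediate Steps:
$y{\left(C \right)} = -1 + C$ ($y{\left(C \right)} = C - 1 = -1 + C$)
$g = 5$ ($g = \left(-1 + 2\right) 5 \cdot 1 = 1 \cdot 5 \cdot 1 = 5 \cdot 1 = 5$)
$30 \left(-42\right) g = 30 \left(-42\right) 5 = \left(-1260\right) 5 = -6300$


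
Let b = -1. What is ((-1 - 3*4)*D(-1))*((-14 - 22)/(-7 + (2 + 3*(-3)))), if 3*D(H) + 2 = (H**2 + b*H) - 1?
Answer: 78/7 ≈ 11.143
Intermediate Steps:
D(H) = -1 - H/3 + H**2/3 (D(H) = -2/3 + ((H**2 - H) - 1)/3 = -2/3 + (-1 + H**2 - H)/3 = -2/3 + (-1/3 - H/3 + H**2/3) = -1 - H/3 + H**2/3)
((-1 - 3*4)*D(-1))*((-14 - 22)/(-7 + (2 + 3*(-3)))) = ((-1 - 3*4)*(-1 - 1/3*(-1) + (1/3)*(-1)**2))*((-14 - 22)/(-7 + (2 + 3*(-3)))) = ((-1 - 12)*(-1 + 1/3 + (1/3)*1))*(-36/(-7 + (2 - 9))) = (-13*(-1 + 1/3 + 1/3))*(-36/(-7 - 7)) = (-13*(-1/3))*(-36/(-14)) = 13*(-36*(-1/14))/3 = (13/3)*(18/7) = 78/7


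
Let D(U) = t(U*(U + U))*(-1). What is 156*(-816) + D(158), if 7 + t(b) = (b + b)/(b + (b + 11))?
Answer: -12712070419/99867 ≈ -1.2729e+5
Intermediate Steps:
t(b) = -7 + 2*b/(11 + 2*b) (t(b) = -7 + (b + b)/(b + (b + 11)) = -7 + (2*b)/(b + (11 + b)) = -7 + (2*b)/(11 + 2*b) = -7 + 2*b/(11 + 2*b))
D(U) = -(-77 - 24*U²)/(11 + 4*U²) (D(U) = ((-77 - 12*U*(U + U))/(11 + 2*(U*(U + U))))*(-1) = ((-77 - 12*U*2*U)/(11 + 2*(U*(2*U))))*(-1) = ((-77 - 24*U²)/(11 + 2*(2*U²)))*(-1) = ((-77 - 24*U²)/(11 + 4*U²))*(-1) = -(-77 - 24*U²)/(11 + 4*U²))
156*(-816) + D(158) = 156*(-816) + (77 + 24*158²)/(11 + 4*158²) = -127296 + (77 + 24*24964)/(11 + 4*24964) = -127296 + (77 + 599136)/(11 + 99856) = -127296 + 599213/99867 = -12712070419/99867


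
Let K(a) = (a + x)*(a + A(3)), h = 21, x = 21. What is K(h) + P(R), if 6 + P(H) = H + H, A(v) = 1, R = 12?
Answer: 942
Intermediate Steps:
P(H) = -6 + 2*H (P(H) = -6 + (H + H) = -6 + 2*H)
K(a) = (1 + a)*(21 + a) (K(a) = (a + 21)*(a + 1) = (21 + a)*(1 + a) = (1 + a)*(21 + a))
K(h) + P(R) = (21 + 21**2 + 22*21) + (-6 + 2*12) = (21 + 441 + 462) + (-6 + 24) = 924 + 18 = 942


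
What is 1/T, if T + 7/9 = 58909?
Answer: 9/530174 ≈ 1.6976e-5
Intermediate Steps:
T = 530174/9 (T = -7/9 + 58909 = 530174/9 ≈ 58908.)
1/T = 1/(530174/9) = 9/530174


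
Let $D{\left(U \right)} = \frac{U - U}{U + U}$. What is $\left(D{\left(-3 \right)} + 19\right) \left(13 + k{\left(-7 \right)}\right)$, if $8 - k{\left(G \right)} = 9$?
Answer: $228$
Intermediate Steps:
$k{\left(G \right)} = -1$ ($k{\left(G \right)} = 8 - 9 = -1$)
$D{\left(U \right)} = 0$ ($D{\left(U \right)} = \frac{0}{2 U} = 0 \frac{1}{2 U} = 0$)
$\left(D{\left(-3 \right)} + 19\right) \left(13 + k{\left(-7 \right)}\right) = \left(0 + 19\right) \left(13 - 1\right) = 19 \cdot 12 = 228$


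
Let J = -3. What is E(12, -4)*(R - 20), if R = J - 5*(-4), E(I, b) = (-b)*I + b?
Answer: -132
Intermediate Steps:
E(I, b) = b - I*b (E(I, b) = -I*b + b = b - I*b)
R = 17 (R = -3 - 5*(-4) = -3 + 20 = 17)
E(12, -4)*(R - 20) = (-4*(1 - 1*12))*(17 - 20) = -4*(1 - 12)*(-3) = -4*(-11)*(-3) = 44*(-3) = -132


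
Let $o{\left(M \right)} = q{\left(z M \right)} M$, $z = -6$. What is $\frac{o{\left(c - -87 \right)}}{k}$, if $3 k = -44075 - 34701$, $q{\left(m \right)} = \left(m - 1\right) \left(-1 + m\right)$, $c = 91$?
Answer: $- \frac{305117187}{39388} \approx -7746.5$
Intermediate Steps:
$q{\left(m \right)} = \left(-1 + m\right)^{2}$ ($q{\left(m \right)} = \left(-1 + m\right) \left(-1 + m\right) = \left(-1 + m\right)^{2}$)
$o{\left(M \right)} = M \left(-1 - 6 M\right)^{2}$ ($o{\left(M \right)} = \left(-1 - 6 M\right)^{2} M = M \left(-1 - 6 M\right)^{2}$)
$k = - \frac{78776}{3}$ ($k = \frac{-44075 - 34701}{3} = \frac{1}{3} \left(-78776\right) = - \frac{78776}{3} \approx -26259.0$)
$\frac{o{\left(c - -87 \right)}}{k} = \frac{\left(91 - -87\right) \left(1 + 6 \left(91 - -87\right)\right)^{2}}{- \frac{78776}{3}} = \left(91 + 87\right) \left(1 + 6 \left(91 + 87\right)\right)^{2} \left(- \frac{3}{78776}\right) = 178 \left(1 + 6 \cdot 178\right)^{2} \left(- \frac{3}{78776}\right) = 178 \left(1 + 1068\right)^{2} \left(- \frac{3}{78776}\right) = 178 \cdot 1069^{2} \left(- \frac{3}{78776}\right) = 178 \cdot 1142761 \left(- \frac{3}{78776}\right) = 203411458 \left(- \frac{3}{78776}\right) = - \frac{305117187}{39388}$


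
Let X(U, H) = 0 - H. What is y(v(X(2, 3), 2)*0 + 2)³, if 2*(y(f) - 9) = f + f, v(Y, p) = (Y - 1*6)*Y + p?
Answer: 1331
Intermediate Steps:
X(U, H) = -H
v(Y, p) = p + Y*(-6 + Y) (v(Y, p) = (Y - 6)*Y + p = (-6 + Y)*Y + p = Y*(-6 + Y) + p = p + Y*(-6 + Y))
y(f) = 9 + f (y(f) = 9 + (f + f)/2 = 9 + (2*f)/2 = 9 + f)
y(v(X(2, 3), 2)*0 + 2)³ = (9 + ((2 + (-1*3)² - (-6)*3)*0 + 2))³ = (9 + ((2 + (-3)² - 6*(-3))*0 + 2))³ = (9 + ((2 + 9 + 18)*0 + 2))³ = (9 + (29*0 + 2))³ = (9 + (0 + 2))³ = (9 + 2)³ = 11³ = 1331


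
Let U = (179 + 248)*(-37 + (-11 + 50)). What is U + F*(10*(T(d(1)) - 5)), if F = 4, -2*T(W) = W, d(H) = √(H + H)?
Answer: 654 - 20*√2 ≈ 625.72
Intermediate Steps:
d(H) = √2*√H (d(H) = √(2*H) = √2*√H)
T(W) = -W/2
U = 854 (U = 427*(-37 + 39) = 427*2 = 854)
U + F*(10*(T(d(1)) - 5)) = 854 + 4*(10*(-√2*√1/2 - 5)) = 854 + 4*(10*(-√2/2 - 5)) = 854 + 4*(10*(-5 - √2/2)) = 854 + 4*(-50 - 5*√2) = 854 + (-200 - 20*√2) = 654 - 20*√2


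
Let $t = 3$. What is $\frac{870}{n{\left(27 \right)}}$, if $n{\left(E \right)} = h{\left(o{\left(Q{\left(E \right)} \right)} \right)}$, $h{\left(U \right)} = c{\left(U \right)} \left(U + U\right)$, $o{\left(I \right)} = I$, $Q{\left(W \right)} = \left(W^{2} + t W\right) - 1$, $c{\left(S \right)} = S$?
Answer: $\frac{435}{654481} \approx 0.00066465$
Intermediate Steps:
$Q{\left(W \right)} = -1 + W^{2} + 3 W$ ($Q{\left(W \right)} = \left(W^{2} + 3 W\right) - 1 = -1 + W^{2} + 3 W$)
$h{\left(U \right)} = 2 U^{2}$ ($h{\left(U \right)} = U \left(U + U\right) = U 2 U = 2 U^{2}$)
$n{\left(E \right)} = 2 \left(-1 + E^{2} + 3 E\right)^{2}$
$\frac{870}{n{\left(27 \right)}} = \frac{870}{2 \left(-1 + 27^{2} + 3 \cdot 27\right)^{2}} = \frac{870}{2 \left(-1 + 729 + 81\right)^{2}} = \frac{870}{2 \cdot 809^{2}} = \frac{870}{2 \cdot 654481} = \frac{870}{1308962} = 870 \cdot \frac{1}{1308962} = \frac{435}{654481}$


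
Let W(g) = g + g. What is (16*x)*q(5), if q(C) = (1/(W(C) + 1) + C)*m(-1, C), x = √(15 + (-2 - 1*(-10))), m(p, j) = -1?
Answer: -896*√23/11 ≈ -390.64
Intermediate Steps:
W(g) = 2*g
x = √23 (x = √(15 + (-2 + 10)) = √(15 + 8) = √23 ≈ 4.7958)
q(C) = -C - 1/(1 + 2*C) (q(C) = (1/(2*C + 1) + C)*(-1) = (1/(1 + 2*C) + C)*(-1) = (C + 1/(1 + 2*C))*(-1) = -C - 1/(1 + 2*C))
(16*x)*q(5) = (16*√23)*((-1 - 1*5 - 2*5²)/(1 + 2*5)) = (16*√23)*((-1 - 5 - 2*25)/(1 + 10)) = (16*√23)*((-1 - 5 - 50)/11) = (16*√23)*((1/11)*(-56)) = (16*√23)*(-56/11) = -896*√23/11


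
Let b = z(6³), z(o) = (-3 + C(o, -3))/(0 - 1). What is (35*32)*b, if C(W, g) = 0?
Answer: 3360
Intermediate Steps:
z(o) = 3 (z(o) = (-3 + 0)/(0 - 1) = -3/(-1) = -3*(-1) = 3)
b = 3
(35*32)*b = (35*32)*3 = 1120*3 = 3360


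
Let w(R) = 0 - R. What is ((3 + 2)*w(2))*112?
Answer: -1120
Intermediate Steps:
w(R) = -R
((3 + 2)*w(2))*112 = ((3 + 2)*(-1*2))*112 = (5*(-2))*112 = -10*112 = -1120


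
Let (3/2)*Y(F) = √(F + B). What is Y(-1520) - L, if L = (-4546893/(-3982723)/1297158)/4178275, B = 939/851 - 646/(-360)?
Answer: -1515631/7195297351310330450 + I*√988818203285/38295 ≈ -2.1064e-13 + 25.967*I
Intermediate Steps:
B = 443893/153180 (B = 939*(1/851) - 646*(-1/360) = 939/851 + 323/180 = 443893/153180 ≈ 2.8979)
L = 1515631/7195297351310330450 (L = (-4546893*(-1/3982723)*(1/1297158))*(1/4178275) = ((4546893/3982723)*(1/1297158))*(1/4178275) = (1515631/1722073667078)*(1/4178275) = 1515631/7195297351310330450 ≈ 2.1064e-13)
Y(F) = 2*√(443893/153180 + F)/3 (Y(F) = 2*√(F + 443893/153180)/3 = 2*√(443893/153180 + F)/3)
Y(-1520) - L = √(1888764715 + 651780900*(-1520))/38295 - 1*1515631/7195297351310330450 = √(1888764715 - 990706968000)/38295 - 1515631/7195297351310330450 = √(-988818203285)/38295 - 1515631/7195297351310330450 = (I*√988818203285)/38295 - 1515631/7195297351310330450 = I*√988818203285/38295 - 1515631/7195297351310330450 = -1515631/7195297351310330450 + I*√988818203285/38295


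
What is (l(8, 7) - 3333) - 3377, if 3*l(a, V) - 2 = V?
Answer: -6707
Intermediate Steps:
l(a, V) = ⅔ + V/3
(l(8, 7) - 3333) - 3377 = ((⅔ + (⅓)*7) - 3333) - 3377 = ((⅔ + 7/3) - 3333) - 3377 = (3 - 3333) - 3377 = -3330 - 3377 = -6707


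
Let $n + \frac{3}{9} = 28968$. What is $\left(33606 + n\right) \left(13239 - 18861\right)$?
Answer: $-351789154$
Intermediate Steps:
$n = \frac{86903}{3}$ ($n = - \frac{1}{3} + 28968 = \frac{86903}{3} \approx 28968.0$)
$\left(33606 + n\right) \left(13239 - 18861\right) = \left(33606 + \frac{86903}{3}\right) \left(13239 - 18861\right) = \frac{187721}{3} \left(-5622\right) = -351789154$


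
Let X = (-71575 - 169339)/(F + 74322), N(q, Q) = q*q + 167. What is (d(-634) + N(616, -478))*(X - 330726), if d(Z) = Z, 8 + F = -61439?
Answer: -1613863322436196/12875 ≈ -1.2535e+11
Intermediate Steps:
F = -61447 (F = -8 - 61439 = -61447)
N(q, Q) = 167 + q² (N(q, Q) = q² + 167 = 167 + q²)
X = -240914/12875 (X = (-71575 - 169339)/(-61447 + 74322) = -240914/12875 ≈ -18.712)
(d(-634) + N(616, -478))*(X - 330726) = (-634 + (167 + 616²))*(-240914/12875 - 330726) = (-634 + (167 + 379456))*(-4258338164/12875) = (-634 + 379623)*(-4258338164/12875) = 378989*(-4258338164/12875) = -1613863322436196/12875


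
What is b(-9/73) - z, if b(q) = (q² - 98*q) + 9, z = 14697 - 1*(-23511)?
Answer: -203498004/5329 ≈ -38187.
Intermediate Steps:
z = 38208 (z = 14697 + 23511 = 38208)
b(q) = 9 + q² - 98*q
b(-9/73) - z = (9 + (-9/73)² - (-882)/73) - 1*38208 = (9 + (-9*1/73)² - (-882)/73) - 38208 = (9 + (-9/73)² - 98*(-9/73)) - 38208 = (9 + 81/5329 + 882/73) - 38208 = 112428/5329 - 38208 = -203498004/5329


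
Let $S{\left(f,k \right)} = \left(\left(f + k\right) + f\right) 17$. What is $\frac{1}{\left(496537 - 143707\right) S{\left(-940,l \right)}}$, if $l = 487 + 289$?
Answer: $- \frac{1}{6621913440} \approx -1.5101 \cdot 10^{-10}$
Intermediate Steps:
$l = 776$
$S{\left(f,k \right)} = 17 k + 34 f$ ($S{\left(f,k \right)} = \left(k + 2 f\right) 17 = 17 k + 34 f$)
$\frac{1}{\left(496537 - 143707\right) S{\left(-940,l \right)}} = \frac{1}{\left(496537 - 143707\right) \left(17 \cdot 776 + 34 \left(-940\right)\right)} = \frac{1}{352830 \left(13192 - 31960\right)} = \frac{1}{352830 \left(-18768\right)} = \frac{1}{352830} \left(- \frac{1}{18768}\right) = - \frac{1}{6621913440}$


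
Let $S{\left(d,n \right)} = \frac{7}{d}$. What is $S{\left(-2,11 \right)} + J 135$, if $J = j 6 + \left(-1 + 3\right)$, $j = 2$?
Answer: $\frac{3773}{2} \approx 1886.5$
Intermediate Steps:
$J = 14$ ($J = 2 \cdot 6 + \left(-1 + 3\right) = 12 + 2 = 14$)
$S{\left(-2,11 \right)} + J 135 = \frac{7}{-2} + 14 \cdot 135 = 7 \left(- \frac{1}{2}\right) + 1890 = - \frac{7}{2} + 1890 = \frac{3773}{2}$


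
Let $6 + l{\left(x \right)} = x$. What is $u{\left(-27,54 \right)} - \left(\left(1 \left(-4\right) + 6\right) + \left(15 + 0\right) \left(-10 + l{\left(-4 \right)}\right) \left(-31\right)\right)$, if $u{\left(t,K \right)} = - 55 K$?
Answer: $-12272$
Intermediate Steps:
$l{\left(x \right)} = -6 + x$
$u{\left(-27,54 \right)} - \left(\left(1 \left(-4\right) + 6\right) + \left(15 + 0\right) \left(-10 + l{\left(-4 \right)}\right) \left(-31\right)\right) = \left(-55\right) 54 - \left(\left(1 \left(-4\right) + 6\right) + \left(15 + 0\right) \left(-10 - 10\right) \left(-31\right)\right) = -2970 - \left(\left(-4 + 6\right) + 15 \left(-10 - 10\right) \left(-31\right)\right) = -2970 - \left(2 + 15 \left(-20\right) \left(-31\right)\right) = -2970 - \left(2 - -9300\right) = -2970 - \left(2 + 9300\right) = -2970 - 9302 = -12272$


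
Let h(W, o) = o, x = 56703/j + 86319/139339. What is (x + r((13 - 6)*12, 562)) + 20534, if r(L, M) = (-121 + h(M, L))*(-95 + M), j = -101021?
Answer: 45818736554727/14076165119 ≈ 3255.1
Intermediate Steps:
x = 819092382/14076165119 (x = 56703/(-101021) + 86319/139339 = 56703*(-1/101021) + 86319*(1/139339) = -56703/101021 + 86319/139339 = 819092382/14076165119 ≈ 0.058190)
r(L, M) = (-121 + L)*(-95 + M)
(x + r((13 - 6)*12, 562)) + 20534 = (819092382/14076165119 + (11495 - 121*562 - 95*(13 - 6)*12 + ((13 - 6)*12)*562)) + 20534 = (819092382/14076165119 + (11495 - 68002 - 665*12 + (7*12)*562)) + 20534 = (819092382/14076165119 + (11495 - 68002 - 95*84 + 84*562)) + 20534 = (819092382/14076165119 + (11495 - 68002 - 7980 + 47208)) + 20534 = (819092382/14076165119 - 17279) + 20534 = -243221237998819/14076165119 + 20534 = 45818736554727/14076165119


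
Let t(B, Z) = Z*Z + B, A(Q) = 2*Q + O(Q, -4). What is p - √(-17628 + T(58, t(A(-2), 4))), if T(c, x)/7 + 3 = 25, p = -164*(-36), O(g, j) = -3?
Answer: 5904 - I*√17474 ≈ 5904.0 - 132.19*I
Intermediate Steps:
A(Q) = -3 + 2*Q (A(Q) = 2*Q - 3 = -3 + 2*Q)
p = 5904
t(B, Z) = B + Z² (t(B, Z) = Z² + B = B + Z²)
T(c, x) = 154 (T(c, x) = -21 + 7*25 = -21 + 175 = 154)
p - √(-17628 + T(58, t(A(-2), 4))) = 5904 - √(-17628 + 154) = 5904 - √(-17474) = 5904 - I*√17474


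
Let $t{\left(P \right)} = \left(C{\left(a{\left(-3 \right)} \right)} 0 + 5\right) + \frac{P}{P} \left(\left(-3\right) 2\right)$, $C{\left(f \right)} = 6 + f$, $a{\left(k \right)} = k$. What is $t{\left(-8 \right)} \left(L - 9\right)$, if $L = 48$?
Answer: $-39$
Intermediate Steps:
$t{\left(P \right)} = -1$ ($t{\left(P \right)} = \left(\left(6 - 3\right) 0 + 5\right) + \frac{P}{P} \left(\left(-3\right) 2\right) = \left(3 \cdot 0 + 5\right) + 1 \left(-6\right) = \left(0 + 5\right) - 6 = 5 - 6 = -1$)
$t{\left(-8 \right)} \left(L - 9\right) = - (48 - 9) = \left(-1\right) 39 = -39$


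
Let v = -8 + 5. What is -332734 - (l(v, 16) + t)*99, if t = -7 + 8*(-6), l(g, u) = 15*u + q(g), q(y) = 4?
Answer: -351445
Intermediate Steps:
v = -3
l(g, u) = 4 + 15*u (l(g, u) = 15*u + 4 = 4 + 15*u)
t = -55 (t = -7 - 48 = -55)
-332734 - (l(v, 16) + t)*99 = -332734 - ((4 + 15*16) - 55)*99 = -332734 - ((4 + 240) - 55)*99 = -332734 - (244 - 55)*99 = -332734 - 189*99 = -332734 - 1*18711 = -332734 - 18711 = -351445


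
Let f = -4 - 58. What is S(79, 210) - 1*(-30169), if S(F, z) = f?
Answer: 30107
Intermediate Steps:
f = -62
S(F, z) = -62
S(79, 210) - 1*(-30169) = -62 - 1*(-30169) = -62 + 30169 = 30107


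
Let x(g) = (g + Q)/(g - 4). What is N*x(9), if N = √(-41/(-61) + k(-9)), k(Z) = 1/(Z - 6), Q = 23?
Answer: 32*√506910/4575 ≈ 4.9799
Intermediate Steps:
x(g) = (23 + g)/(-4 + g) (x(g) = (g + 23)/(g - 4) = (23 + g)/(-4 + g))
k(Z) = 1/(-6 + Z)
N = √506910/915 (N = √(-41/(-61) + 1/(-6 - 9)) = √(-41*(-1/61) + 1/(-15)) = √(41/61 - 1/15) = √(554/915) = √506910/915 ≈ 0.77812)
N*x(9) = (√506910/915)*((23 + 9)/(-4 + 9)) = (√506910/915)*(32/5) = 32*√506910/4575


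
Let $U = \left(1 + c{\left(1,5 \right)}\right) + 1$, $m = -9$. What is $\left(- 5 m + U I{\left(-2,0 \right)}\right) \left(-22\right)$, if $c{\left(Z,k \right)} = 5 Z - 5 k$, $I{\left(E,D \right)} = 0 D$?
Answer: $-990$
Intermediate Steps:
$I{\left(E,D \right)} = 0$
$c{\left(Z,k \right)} = - 5 k + 5 Z$
$U = -18$ ($U = \left(1 + \left(\left(-5\right) 5 + 5 \cdot 1\right)\right) + 1 = \left(1 + \left(-25 + 5\right)\right) + 1 = \left(1 - 20\right) + 1 = -19 + 1 = -18$)
$\left(- 5 m + U I{\left(-2,0 \right)}\right) \left(-22\right) = \left(\left(-5\right) \left(-9\right) - 0\right) \left(-22\right) = \left(45 + 0\right) \left(-22\right) = 45 \left(-22\right) = -990$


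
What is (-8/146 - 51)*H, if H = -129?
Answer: 480783/73 ≈ 6586.1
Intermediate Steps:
(-8/146 - 51)*H = (-8/146 - 51)*(-129) = (-8*1/146 - 51)*(-129) = (-4/73 - 51)*(-129) = -3727/73*(-129) = 480783/73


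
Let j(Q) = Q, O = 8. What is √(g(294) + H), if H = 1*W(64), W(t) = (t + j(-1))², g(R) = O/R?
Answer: √1750341/21 ≈ 63.000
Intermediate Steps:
g(R) = 8/R
W(t) = (-1 + t)² (W(t) = (t - 1)² = (-1 + t)²)
H = 3969 (H = 1*(-1 + 64)² = 1*63² = 1*3969 = 3969)
√(g(294) + H) = √(8/294 + 3969) = √(8*(1/294) + 3969) = √(4/147 + 3969) = √(583447/147) = √1750341/21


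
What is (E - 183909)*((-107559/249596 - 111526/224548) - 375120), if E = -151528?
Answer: 1763068068930229735589/14011570652 ≈ 1.2583e+11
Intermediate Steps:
(E - 183909)*((-107559/249596 - 111526/224548) - 375120) = (-151528 - 183909)*((-107559/249596 - 111526/224548) - 375120) = -335437*((-107559*1/249596 - 111526*1/224548) - 375120) = -335437*((-107559/249596 - 55763/112274) - 375120) = -335437*(-12997150457/14011570652 - 375120) = -335437*(-5256033380128697/14011570652) = 1763068068930229735589/14011570652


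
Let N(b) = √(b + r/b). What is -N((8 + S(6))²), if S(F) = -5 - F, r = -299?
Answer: -I*√218/3 ≈ -4.9216*I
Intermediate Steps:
N(b) = √(b - 299/b)
-N((8 + S(6))²) = -√((8 + (-5 - 1*6))² - 299/(8 + (-5 - 1*6))²) = -√((8 + (-5 - 6))² - 299/(8 + (-5 - 6))²) = -√((8 - 11)² - 299/(8 - 11)²) = -√((-3)² - 299/((-3)²)) = -√(9 - 299/9) = -√(-218/9) = -I*√218/3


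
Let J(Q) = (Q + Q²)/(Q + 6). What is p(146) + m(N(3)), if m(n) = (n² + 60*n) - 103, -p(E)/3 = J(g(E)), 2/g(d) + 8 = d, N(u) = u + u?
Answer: 559323/1909 ≈ 292.99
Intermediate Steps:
N(u) = 2*u
g(d) = 2/(-8 + d)
J(Q) = (Q + Q²)/(6 + Q)
p(E) = -6*(1 + 2/(-8 + E))/((-8 + E)*(6 + 2/(-8 + E))) (p(E) = -3*2/(-8 + E)*(1 + 2/(-8 + E))/(6 + 2/(-8 + E)) = -6*(1 + 2/(-8 + E))/((-8 + E)*(6 + 2/(-8 + E))))
m(n) = -103 + n² + 60*n
p(146) + m(N(3)) = 3*(6 - 1*146)/((-23 + 3*146)*(-8 + 146)) + (-103 + (2*3)² + 60*(2*3)) = 3*(6 - 146)/((-23 + 438)*138) + (-103 + 6² + 60*6) = 3*(1/138)*(-140)/415 + (-103 + 36 + 360) = 3*(1/415)*(1/138)*(-140) + 293 = -14/1909 + 293 = 559323/1909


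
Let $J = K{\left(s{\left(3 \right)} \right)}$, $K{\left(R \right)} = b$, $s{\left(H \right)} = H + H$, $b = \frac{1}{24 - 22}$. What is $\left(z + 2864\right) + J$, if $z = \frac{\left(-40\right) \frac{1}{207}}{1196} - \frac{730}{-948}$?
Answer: $\frac{14009871749}{4889547} \approx 2865.3$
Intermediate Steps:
$b = \frac{1}{2} \approx 0.5$
$s{\left(H \right)} = 2 H$
$K{\left(R \right)} = \frac{1}{2}$
$J = \frac{1}{2} \approx 0.5$
$z = \frac{7528735}{9779094}$ ($z = \left(-40\right) \frac{1}{207} \cdot \frac{1}{1196} - - \frac{365}{474} = \left(- \frac{40}{207}\right) \frac{1}{1196} + \frac{365}{474} = - \frac{10}{61893} + \frac{365}{474} = \frac{7528735}{9779094} \approx 0.76988$)
$\left(z + 2864\right) + J = \left(\frac{7528735}{9779094} + 2864\right) + \frac{1}{2} = \frac{28014853951}{9779094} + \frac{1}{2} = \frac{14009871749}{4889547}$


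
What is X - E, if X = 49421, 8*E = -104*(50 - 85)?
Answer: 48966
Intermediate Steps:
E = 455 (E = (-104*(50 - 85))/8 = (-104*(-35))/8 = (1/8)*3640 = 455)
X - E = 49421 - 1*455 = 49421 - 455 = 48966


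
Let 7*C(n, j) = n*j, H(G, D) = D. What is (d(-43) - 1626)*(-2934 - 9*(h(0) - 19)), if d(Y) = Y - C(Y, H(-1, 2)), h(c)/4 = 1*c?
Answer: 32042511/7 ≈ 4.5775e+6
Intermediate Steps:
C(n, j) = j*n/7 (C(n, j) = (n*j)/7 = (j*n)/7 = j*n/7)
h(c) = 4*c (h(c) = 4*(1*c) = 4*c)
d(Y) = 5*Y/7 (d(Y) = Y - 2*Y/7 = 5*Y/7)
(d(-43) - 1626)*(-2934 - 9*(h(0) - 19)) = ((5/7)*(-43) - 1626)*(-2934 - 9*(4*0 - 19)) = (-215/7 - 1626)*(-2934 - 9*(0 - 19)) = -11597*(-2934 - 9*(-19))/7 = -11597*(-2934 + 171)/7 = -11597/7*(-2763) = 32042511/7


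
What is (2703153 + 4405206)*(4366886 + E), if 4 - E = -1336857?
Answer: 40544281321173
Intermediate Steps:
E = 1336861 (E = 4 - 1*(-1336857) = 4 + 1336857 = 1336861)
(2703153 + 4405206)*(4366886 + E) = (2703153 + 4405206)*(4366886 + 1336861) = 7108359*5703747 = 40544281321173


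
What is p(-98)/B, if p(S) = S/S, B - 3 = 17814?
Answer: 1/17817 ≈ 5.6126e-5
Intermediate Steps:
B = 17817 (B = 3 + 17814 = 17817)
p(S) = 1
p(-98)/B = 1/17817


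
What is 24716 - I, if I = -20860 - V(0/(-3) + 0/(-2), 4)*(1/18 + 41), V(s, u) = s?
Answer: 45576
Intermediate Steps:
I = -20860 (I = -20860 - (0/(-3) + 0/(-2))*(1/18 + 41) = -20860 - (0*(-⅓) + 0*(-½))*(1/18 + 41) = -20860 - (0 + 0)*739/18 = -20860 - 0*739/18 = -20860 - 1*0 = -20860 + 0 = -20860)
24716 - I = 24716 - 1*(-20860) = 24716 + 20860 = 45576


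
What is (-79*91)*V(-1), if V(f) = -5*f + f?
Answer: -28756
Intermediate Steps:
V(f) = -4*f
(-79*91)*V(-1) = (-79*91)*(-4*(-1)) = -7189*4 = -28756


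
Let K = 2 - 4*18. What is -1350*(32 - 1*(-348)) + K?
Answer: -513070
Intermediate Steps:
K = -70 (K = 2 - 72 = -70)
-1350*(32 - 1*(-348)) + K = -1350*(32 - 1*(-348)) - 70 = -1350*(32 + 348) - 70 = -1350*380 - 70 = -513000 - 70 = -513070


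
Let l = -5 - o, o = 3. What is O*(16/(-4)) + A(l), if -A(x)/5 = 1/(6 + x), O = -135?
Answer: 1085/2 ≈ 542.50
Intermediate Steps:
l = -8 (l = -5 - 1*3 = -5 - 3 = -8)
A(x) = -5/(6 + x)
O*(16/(-4)) + A(l) = -2160/(-4) - 5/(6 - 8) = -2160*(-1)/4 - 5/(-2) = -135*(-4) - 5*(-1/2) = 540 + 5/2 = 1085/2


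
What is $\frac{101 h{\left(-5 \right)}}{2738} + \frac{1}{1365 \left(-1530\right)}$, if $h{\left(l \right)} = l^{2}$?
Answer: $\frac{1318333378}{1429544025} \approx 0.92221$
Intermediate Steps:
$\frac{101 h{\left(-5 \right)}}{2738} + \frac{1}{1365 \left(-1530\right)} = \frac{101 \left(-5\right)^{2}}{2738} + \frac{1}{1365 \left(-1530\right)} = 101 \cdot 25 \cdot \frac{1}{2738} + \frac{1}{1365} \left(- \frac{1}{1530}\right) = 2525 \cdot \frac{1}{2738} - \frac{1}{2088450} = \frac{2525}{2738} - \frac{1}{2088450} = \frac{1318333378}{1429544025}$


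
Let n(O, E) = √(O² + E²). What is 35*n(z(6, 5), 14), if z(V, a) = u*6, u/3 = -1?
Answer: 70*√130 ≈ 798.12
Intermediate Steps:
u = -3 (u = 3*(-1) = -3)
z(V, a) = -18 (z(V, a) = -3*6 = -18)
n(O, E) = √(E² + O²)
35*n(z(6, 5), 14) = 35*√(14² + (-18)²) = 35*√(196 + 324) = 35*√520 = 35*(2*√130) = 70*√130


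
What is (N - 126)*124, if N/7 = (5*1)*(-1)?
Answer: -19964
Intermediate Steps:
N = -35 (N = 7*((5*1)*(-1)) = 7*(5*(-1)) = 7*(-5) = -35)
(N - 126)*124 = (-35 - 126)*124 = -161*124 = -19964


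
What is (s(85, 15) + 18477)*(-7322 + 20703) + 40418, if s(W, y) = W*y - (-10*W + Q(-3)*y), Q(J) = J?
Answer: 276317925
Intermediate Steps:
s(W, y) = 3*y + 10*W + W*y (s(W, y) = W*y - (-10*W - 3*y) = W*y + (3*y + 10*W) = 3*y + 10*W + W*y)
(s(85, 15) + 18477)*(-7322 + 20703) + 40418 = ((3*15 + 10*85 + 85*15) + 18477)*(-7322 + 20703) + 40418 = ((45 + 850 + 1275) + 18477)*13381 + 40418 = (2170 + 18477)*13381 + 40418 = 20647*13381 + 40418 = 276277507 + 40418 = 276317925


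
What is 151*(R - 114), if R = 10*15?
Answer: 5436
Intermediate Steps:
R = 150
151*(R - 114) = 151*(150 - 114) = 151*36 = 5436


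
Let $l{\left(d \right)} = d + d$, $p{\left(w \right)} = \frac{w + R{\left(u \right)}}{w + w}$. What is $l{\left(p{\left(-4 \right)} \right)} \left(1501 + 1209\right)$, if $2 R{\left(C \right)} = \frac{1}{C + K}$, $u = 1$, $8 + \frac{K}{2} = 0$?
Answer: $\frac{32791}{12} \approx 2732.6$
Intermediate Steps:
$K = -16$ ($K = -16 + 2 \cdot 0 = -16 + 0 = -16$)
$R{\left(C \right)} = \frac{1}{2 \left(-16 + C\right)}$ ($R{\left(C \right)} = \frac{1}{2 \left(C - 16\right)} = \frac{1}{2 \left(-16 + C\right)}$)
$p{\left(w \right)} = \frac{- \frac{1}{30} + w}{2 w}$ ($p{\left(w \right)} = \frac{w + \frac{1}{2 \left(-16 + 1\right)}}{w + w} = \frac{w + \frac{1}{2 \left(-15\right)}}{2 w} = \left(w + \frac{1}{2} \left(- \frac{1}{15}\right)\right) \frac{1}{2 w} = \left(w - \frac{1}{30}\right) \frac{1}{2 w} = \left(- \frac{1}{30} + w\right) \frac{1}{2 w} = \frac{- \frac{1}{30} + w}{2 w}$)
$l{\left(d \right)} = 2 d$
$l{\left(p{\left(-4 \right)} \right)} \left(1501 + 1209\right) = 2 \frac{-1 + 30 \left(-4\right)}{60 \left(-4\right)} \left(1501 + 1209\right) = 2 \cdot \frac{1}{60} \left(- \frac{1}{4}\right) \left(-1 - 120\right) 2710 = 2 \cdot \frac{1}{60} \left(- \frac{1}{4}\right) \left(-121\right) 2710 = 2 \cdot \frac{121}{240} \cdot 2710 = \frac{121}{120} \cdot 2710 = \frac{32791}{12}$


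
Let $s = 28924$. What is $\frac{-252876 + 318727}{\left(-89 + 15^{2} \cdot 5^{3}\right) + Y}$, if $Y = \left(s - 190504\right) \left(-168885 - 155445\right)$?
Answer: $\frac{65851}{52405269436} \approx 1.2566 \cdot 10^{-6}$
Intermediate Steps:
$Y = 52405241400$ ($Y = \left(28924 - 190504\right) \left(-168885 - 155445\right) = \left(-161580\right) \left(-324330\right) = 52405241400$)
$\frac{-252876 + 318727}{\left(-89 + 15^{2} \cdot 5^{3}\right) + Y} = \frac{-252876 + 318727}{\left(-89 + 15^{2} \cdot 5^{3}\right) + 52405241400} = \frac{65851}{\left(-89 + 225 \cdot 125\right) + 52405241400} = \frac{65851}{\left(-89 + 28125\right) + 52405241400} = \frac{65851}{28036 + 52405241400} = \frac{65851}{52405269436}$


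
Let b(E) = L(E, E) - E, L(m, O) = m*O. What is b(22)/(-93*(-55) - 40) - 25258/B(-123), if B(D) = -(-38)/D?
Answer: 1126192329/13775 ≈ 81756.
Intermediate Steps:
L(m, O) = O*m
b(E) = E**2 - E (b(E) = E*E - E = E**2 - E)
B(D) = 38/D
b(22)/(-93*(-55) - 40) - 25258/B(-123) = (22*(-1 + 22))/(-93*(-55) - 40) - 25258/(38/(-123)) = (22*21)/(5115 - 40) - 25258/(38*(-1/123)) = 462/5075 - 25258/(-38/123) = 462*(1/5075) - 25258*(-123/38) = 66/725 + 1553367/19 = 1126192329/13775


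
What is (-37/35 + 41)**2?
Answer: 1954404/1225 ≈ 1595.4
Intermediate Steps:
(-37/35 + 41)**2 = (1398/35)**2 = 1954404/1225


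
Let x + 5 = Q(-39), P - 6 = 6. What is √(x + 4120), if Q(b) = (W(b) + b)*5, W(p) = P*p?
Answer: 2*√395 ≈ 39.749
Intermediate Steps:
P = 12 (P = 6 + 6 = 12)
W(p) = 12*p
Q(b) = 65*b (Q(b) = (12*b + b)*5 = (13*b)*5 = 65*b)
x = -2540 (x = -5 + 65*(-39) = -5 - 2535 = -2540)
√(x + 4120) = √(-2540 + 4120) = √1580 = 2*√395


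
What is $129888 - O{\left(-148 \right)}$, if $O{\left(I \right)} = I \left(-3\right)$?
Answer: $129444$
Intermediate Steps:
$O{\left(I \right)} = - 3 I$
$129888 - O{\left(-148 \right)} = 129888 - \left(-3\right) \left(-148\right) = 129888 - 444 = 129444$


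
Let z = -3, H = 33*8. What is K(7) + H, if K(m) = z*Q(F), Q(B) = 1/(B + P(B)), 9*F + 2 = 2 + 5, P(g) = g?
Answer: 2613/10 ≈ 261.30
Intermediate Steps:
H = 264
F = 5/9 (F = -2/9 + (2 + 5)/9 = -2/9 + (1/9)*7 = -2/9 + 7/9 = 5/9 ≈ 0.55556)
Q(B) = 1/(2*B) (Q(B) = 1/(B + B) = 1/(2*B))
K(m) = -27/10 (K(m) = -3/(2*5/9) = -3*9/(2*5) = -3*9/10 = -27/10)
K(7) + H = -27/10 + 264 = 2613/10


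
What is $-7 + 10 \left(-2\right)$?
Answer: $-27$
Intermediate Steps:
$-7 + 10 \left(-2\right) = -7 - 20 = -27$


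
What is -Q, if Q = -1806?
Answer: 1806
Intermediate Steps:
-Q = -1*(-1806) = 1806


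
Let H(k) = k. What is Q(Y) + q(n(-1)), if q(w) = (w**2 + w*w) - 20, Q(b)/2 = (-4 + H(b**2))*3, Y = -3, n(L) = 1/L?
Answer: 12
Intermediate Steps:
Q(b) = -24 + 6*b**2 (Q(b) = 2*((-4 + b**2)*3) = 2*(-12 + 3*b**2) = -24 + 6*b**2)
q(w) = -20 + 2*w**2 (q(w) = (w**2 + w**2) - 20 = 2*w**2 - 20 = -20 + 2*w**2)
Q(Y) + q(n(-1)) = (-24 + 6*(-3)**2) + (-20 + 2*(1/(-1))**2) = (-24 + 6*9) + (-20 + 2*(-1)**2) = (-24 + 54) + (-20 + 2*1) = 30 + (-20 + 2) = 30 - 18 = 12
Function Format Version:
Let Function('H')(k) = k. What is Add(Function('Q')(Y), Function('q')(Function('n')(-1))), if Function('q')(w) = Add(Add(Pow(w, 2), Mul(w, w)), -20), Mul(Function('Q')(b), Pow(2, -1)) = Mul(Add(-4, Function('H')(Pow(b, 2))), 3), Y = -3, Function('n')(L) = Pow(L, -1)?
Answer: 12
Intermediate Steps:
Function('Q')(b) = Add(-24, Mul(6, Pow(b, 2))) (Function('Q')(b) = Mul(2, Mul(Add(-4, Pow(b, 2)), 3)) = Mul(2, Add(-12, Mul(3, Pow(b, 2)))) = Add(-24, Mul(6, Pow(b, 2))))
Function('q')(w) = Add(-20, Mul(2, Pow(w, 2))) (Function('q')(w) = Add(Add(Pow(w, 2), Pow(w, 2)), -20) = Add(Mul(2, Pow(w, 2)), -20) = Add(-20, Mul(2, Pow(w, 2))))
Add(Function('Q')(Y), Function('q')(Function('n')(-1))) = Add(Add(-24, Mul(6, Pow(-3, 2))), Add(-20, Mul(2, Pow(Pow(-1, -1), 2)))) = Add(Add(-24, Mul(6, 9)), Add(-20, Mul(2, Pow(-1, 2)))) = Add(Add(-24, 54), Add(-20, Mul(2, 1))) = Add(30, Add(-20, 2)) = Add(30, -18) = 12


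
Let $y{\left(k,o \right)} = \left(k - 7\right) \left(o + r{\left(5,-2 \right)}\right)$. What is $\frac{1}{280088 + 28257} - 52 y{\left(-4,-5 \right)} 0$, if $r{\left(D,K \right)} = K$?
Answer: $\frac{1}{308345} \approx 3.2431 \cdot 10^{-6}$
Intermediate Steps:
$y{\left(k,o \right)} = \left(-7 + k\right) \left(-2 + o\right)$ ($y{\left(k,o \right)} = \left(k - 7\right) \left(o - 2\right) = \left(-7 + k\right) \left(-2 + o\right)$)
$\frac{1}{280088 + 28257} - 52 y{\left(-4,-5 \right)} 0 = \frac{1}{280088 + 28257} - 52 \left(14 - -35 - -8 - -20\right) 0 = \frac{1}{308345} - 52 \left(14 + 35 + 8 + 20\right) 0 = \frac{1}{308345} - 52 \cdot 77 \cdot 0 = \frac{1}{308345} - 4004 \cdot 0 = \frac{1}{308345} - 0 = \frac{1}{308345} + 0 = \frac{1}{308345}$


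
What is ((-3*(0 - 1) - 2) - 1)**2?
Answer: 0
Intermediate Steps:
((-3*(0 - 1) - 2) - 1)**2 = ((-3*(-1) - 2) - 1)**2 = ((3 - 2) - 1)**2 = (1 - 1)**2 = 0**2 = 0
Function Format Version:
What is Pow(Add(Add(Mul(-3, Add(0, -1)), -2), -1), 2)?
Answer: 0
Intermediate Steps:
Pow(Add(Add(Mul(-3, Add(0, -1)), -2), -1), 2) = Pow(Add(Add(Mul(-3, -1), -2), -1), 2) = Pow(Add(Add(3, -2), -1), 2) = Pow(Add(1, -1), 2) = Pow(0, 2) = 0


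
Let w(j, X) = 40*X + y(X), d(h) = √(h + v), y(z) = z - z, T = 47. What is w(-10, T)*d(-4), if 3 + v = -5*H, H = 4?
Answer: 5640*I*√3 ≈ 9768.8*I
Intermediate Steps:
v = -23 (v = -3 - 5*4 = -3 - 20 = -23)
y(z) = 0
d(h) = √(-23 + h) (d(h) = √(h - 23) = √(-23 + h))
w(j, X) = 40*X (w(j, X) = 40*X + 0 = 40*X)
w(-10, T)*d(-4) = (40*47)*√(-23 - 4) = 1880*√(-27) = 1880*(3*I*√3) = 5640*I*√3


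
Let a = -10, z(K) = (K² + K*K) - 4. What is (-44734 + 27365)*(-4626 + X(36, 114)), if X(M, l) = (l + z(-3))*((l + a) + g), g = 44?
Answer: -248689342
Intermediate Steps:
z(K) = -4 + 2*K² (z(K) = (K² + K²) - 4 = 2*K² - 4 = -4 + 2*K²)
X(M, l) = (14 + l)*(34 + l) (X(M, l) = (l + (-4 + 2*(-3)²))*((l - 10) + 44) = (l + (-4 + 2*9))*((-10 + l) + 44) = (l + (-4 + 18))*(34 + l) = (l + 14)*(34 + l) = (14 + l)*(34 + l))
(-44734 + 27365)*(-4626 + X(36, 114)) = (-44734 + 27365)*(-4626 + (476 + 114² + 48*114)) = -17369*(-4626 + (476 + 12996 + 5472)) = -17369*(-4626 + 18944) = -17369*14318 = -248689342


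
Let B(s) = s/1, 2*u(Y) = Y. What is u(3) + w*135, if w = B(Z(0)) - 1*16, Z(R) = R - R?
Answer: -4317/2 ≈ -2158.5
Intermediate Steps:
u(Y) = Y/2
Z(R) = 0
B(s) = s (B(s) = s*1 = s)
w = -16 (w = 0 - 1*16 = 0 - 16 = -16)
u(3) + w*135 = (½)*3 - 16*135 = 3/2 - 2160 = -4317/2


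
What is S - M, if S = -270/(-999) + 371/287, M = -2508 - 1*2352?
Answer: 7374991/1517 ≈ 4861.6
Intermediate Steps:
M = -4860 (M = -2508 - 2352 = -4860)
S = 2371/1517 (S = -270*(-1/999) + 371*(1/287) = 10/37 + 53/41 = 2371/1517 ≈ 1.5630)
S - M = 2371/1517 - 1*(-4860) = 2371/1517 + 4860 = 7374991/1517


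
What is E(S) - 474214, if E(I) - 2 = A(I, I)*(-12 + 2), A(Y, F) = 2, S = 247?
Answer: -474232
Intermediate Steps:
E(I) = -18 (E(I) = 2 + 2*(-12 + 2) = 2 + 2*(-10) = 2 - 20 = -18)
E(S) - 474214 = -18 - 474214 = -474232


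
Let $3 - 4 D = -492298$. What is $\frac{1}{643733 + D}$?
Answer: $\frac{4}{3067233} \approx 1.3041 \cdot 10^{-6}$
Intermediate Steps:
$D = \frac{492301}{4}$ ($D = \frac{3}{4} - - \frac{246149}{2} = \frac{3}{4} + \frac{246149}{2} = \frac{492301}{4} \approx 1.2308 \cdot 10^{5}$)
$\frac{1}{643733 + D} = \frac{1}{643733 + \frac{492301}{4}} = \frac{1}{\frac{3067233}{4}} = \frac{4}{3067233}$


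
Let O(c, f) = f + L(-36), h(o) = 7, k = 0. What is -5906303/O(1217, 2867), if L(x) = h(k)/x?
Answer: -212626908/103205 ≈ -2060.2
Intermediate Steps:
L(x) = 7/x
O(c, f) = -7/36 + f (O(c, f) = f + 7/(-36) = f + 7*(-1/36) = f - 7/36 = -7/36 + f)
-5906303/O(1217, 2867) = -5906303/(-7/36 + 2867) = -5906303/103205/36 = -5906303*36/103205 = -212626908/103205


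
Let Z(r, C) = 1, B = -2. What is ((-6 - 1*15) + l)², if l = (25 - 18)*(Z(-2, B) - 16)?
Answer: 15876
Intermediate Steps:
l = -105 (l = (25 - 18)*(1 - 16) = 7*(-15) = -105)
((-6 - 1*15) + l)² = ((-6 - 1*15) - 105)² = ((-6 - 15) - 105)² = (-21 - 105)² = (-126)² = 15876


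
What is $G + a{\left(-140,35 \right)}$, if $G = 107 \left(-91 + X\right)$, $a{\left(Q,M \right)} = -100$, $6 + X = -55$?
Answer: $-16364$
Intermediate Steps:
$X = -61$ ($X = -6 - 55 = -61$)
$G = -16264$ ($G = 107 \left(-91 - 61\right) = 107 \left(-152\right) = -16264$)
$G + a{\left(-140,35 \right)} = -16264 - 100 = -16364$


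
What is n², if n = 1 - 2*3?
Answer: 25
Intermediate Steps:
n = -5 (n = 1 - 6 = -5)
n² = (-5)² = 25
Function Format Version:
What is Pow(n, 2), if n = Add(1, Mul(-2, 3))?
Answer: 25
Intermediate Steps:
n = -5 (n = Add(1, -6) = -5)
Pow(n, 2) = Pow(-5, 2) = 25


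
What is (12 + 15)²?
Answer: 729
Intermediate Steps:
(12 + 15)² = 27² = 729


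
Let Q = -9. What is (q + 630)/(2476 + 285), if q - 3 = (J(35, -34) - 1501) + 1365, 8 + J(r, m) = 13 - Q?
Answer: 511/2761 ≈ 0.18508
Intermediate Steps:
J(r, m) = 14 (J(r, m) = -8 + (13 - 1*(-9)) = -8 + (13 + 9) = -8 + 22 = 14)
q = -119 (q = 3 + ((14 - 1501) + 1365) = 3 + (-1487 + 1365) = 3 - 122 = -119)
(q + 630)/(2476 + 285) = (-119 + 630)/(2476 + 285) = 511/2761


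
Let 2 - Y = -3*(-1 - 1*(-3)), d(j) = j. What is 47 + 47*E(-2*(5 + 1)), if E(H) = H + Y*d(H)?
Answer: -5029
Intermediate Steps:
Y = 8 (Y = 2 - (-3)*(-1 - 1*(-3)) = 2 - (-3)*(-1 + 3) = 2 - (-3)*2 = 2 - 1*(-6) = 2 + 6 = 8)
E(H) = 9*H (E(H) = H + 8*H = 9*H)
47 + 47*E(-2*(5 + 1)) = 47 + 47*(9*(-2*(5 + 1))) = 47 + 47*(9*(-2*6)) = 47 + 47*(9*(-12)) = 47 + 47*(-108) = 47 - 5076 = -5029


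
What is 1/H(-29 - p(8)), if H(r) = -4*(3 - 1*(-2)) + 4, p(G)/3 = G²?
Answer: -1/16 ≈ -0.062500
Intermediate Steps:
p(G) = 3*G²
H(r) = -16 (H(r) = -4*(3 + 2) + 4 = -4*5 + 4 = -20 + 4 = -16)
1/H(-29 - p(8)) = 1/(-16) = -1/16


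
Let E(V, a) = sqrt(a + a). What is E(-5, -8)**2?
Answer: -16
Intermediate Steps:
E(V, a) = sqrt(2)*sqrt(a) (E(V, a) = sqrt(2*a) = sqrt(2)*sqrt(a))
E(-5, -8)**2 = (sqrt(2)*sqrt(-8))**2 = (sqrt(2)*(2*I*sqrt(2)))**2 = (4*I)**2 = -16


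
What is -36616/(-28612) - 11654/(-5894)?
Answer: 2985103/916517 ≈ 3.2570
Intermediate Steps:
-36616/(-28612) - 11654/(-5894) = -36616*(-1/28612) - 11654*(-1/5894) = 398/311 + 5827/2947 = 2985103/916517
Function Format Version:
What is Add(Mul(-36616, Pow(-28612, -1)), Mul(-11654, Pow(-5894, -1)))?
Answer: Rational(2985103, 916517) ≈ 3.2570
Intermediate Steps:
Add(Mul(-36616, Pow(-28612, -1)), Mul(-11654, Pow(-5894, -1))) = Add(Mul(-36616, Rational(-1, 28612)), Mul(-11654, Rational(-1, 5894))) = Add(Rational(398, 311), Rational(5827, 2947)) = Rational(2985103, 916517)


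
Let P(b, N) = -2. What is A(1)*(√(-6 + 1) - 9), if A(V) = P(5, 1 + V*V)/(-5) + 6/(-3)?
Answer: 72/5 - 8*I*√5/5 ≈ 14.4 - 3.5777*I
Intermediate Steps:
A(V) = -8/5 (A(V) = -2/(-5) + 6/(-3) = -2*(-⅕) + 6*(-⅓) = ⅖ - 2 = -8/5)
A(1)*(√(-6 + 1) - 9) = -8*(√(-6 + 1) - 9)/5 = -8*(√(-5) - 9)/5 = -8*(I*√5 - 9)/5 = -8*(-9 + I*√5)/5 = 72/5 - 8*I*√5/5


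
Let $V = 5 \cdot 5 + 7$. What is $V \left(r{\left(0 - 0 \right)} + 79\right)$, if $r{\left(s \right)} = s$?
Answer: $2528$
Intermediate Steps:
$V = 32$ ($V = 25 + 7 = 32$)
$V \left(r{\left(0 - 0 \right)} + 79\right) = 32 \left(\left(0 - 0\right) + 79\right) = 32 \left(\left(0 + 0\right) + 79\right) = 32 \left(0 + 79\right) = 32 \cdot 79 = 2528$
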